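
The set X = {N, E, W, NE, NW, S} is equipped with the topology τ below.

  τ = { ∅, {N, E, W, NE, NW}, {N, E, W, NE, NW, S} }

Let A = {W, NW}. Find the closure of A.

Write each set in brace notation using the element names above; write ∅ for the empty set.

X∖A={N, E, NE, S}, int(X∖A)=∅, hence cl(A)={N, E, W, NE, NW, S}

{N, E, W, NE, NW, S}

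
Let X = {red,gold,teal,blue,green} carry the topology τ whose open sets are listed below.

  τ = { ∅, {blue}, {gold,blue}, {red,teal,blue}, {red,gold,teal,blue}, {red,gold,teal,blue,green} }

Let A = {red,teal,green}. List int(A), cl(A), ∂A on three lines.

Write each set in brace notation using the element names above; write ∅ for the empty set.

int(A) = ∅
cl(A)  = {red,teal,green}
∂A     = {red,teal,green}

opens ⊆ A: ∅; union → int = ∅
complement {gold,blue}; its interior {gold,blue}; cl(A) = X∖{gold,blue} = {red,teal,green}
boundary = {red,teal,green} ∖ ∅ = {red,teal,green}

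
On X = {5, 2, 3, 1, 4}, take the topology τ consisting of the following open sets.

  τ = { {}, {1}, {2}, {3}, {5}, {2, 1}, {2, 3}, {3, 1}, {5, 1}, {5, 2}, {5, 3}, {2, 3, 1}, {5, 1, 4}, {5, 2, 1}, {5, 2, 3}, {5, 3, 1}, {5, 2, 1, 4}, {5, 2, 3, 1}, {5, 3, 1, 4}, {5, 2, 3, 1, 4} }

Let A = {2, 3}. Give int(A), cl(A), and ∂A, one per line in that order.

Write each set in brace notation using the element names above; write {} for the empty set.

int(A) = {2, 3}
cl(A)  = {2, 3}
∂A     = {}

interior: largest open inside A is {2, 3} (from {}, {2}, {3}, {2, 3})
cl via duality: int({5, 1, 4}) = {5, 1, 4}, so X∖{5, 1, 4} = {2, 3}
cl∖int = {}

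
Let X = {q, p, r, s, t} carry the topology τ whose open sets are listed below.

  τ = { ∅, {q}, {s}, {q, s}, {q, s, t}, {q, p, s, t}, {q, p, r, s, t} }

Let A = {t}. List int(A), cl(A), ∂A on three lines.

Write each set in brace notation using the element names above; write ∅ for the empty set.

int(A) = ∅
cl(A)  = {p, r, t}
∂A     = {p, r, t}

U open, U⊆A: ∅. int(A) = ⋃ = ∅
X∖A={q, p, r, s}, int(X∖A)={q, s}, hence cl(A)={p, r, t}
∂A: remove int from cl → {p, r, t}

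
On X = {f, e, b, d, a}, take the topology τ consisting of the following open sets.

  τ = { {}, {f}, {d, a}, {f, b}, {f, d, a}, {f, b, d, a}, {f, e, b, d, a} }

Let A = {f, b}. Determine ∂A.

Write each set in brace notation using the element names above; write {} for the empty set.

open subsets of A: {}, {f}, {f, b}; so int(A) = {f, b}
closure: X∖int(X∖A) = X∖{d, a} = {f, e, b}
∂A = {f, e, b} minus {f, b} = {e}

{e}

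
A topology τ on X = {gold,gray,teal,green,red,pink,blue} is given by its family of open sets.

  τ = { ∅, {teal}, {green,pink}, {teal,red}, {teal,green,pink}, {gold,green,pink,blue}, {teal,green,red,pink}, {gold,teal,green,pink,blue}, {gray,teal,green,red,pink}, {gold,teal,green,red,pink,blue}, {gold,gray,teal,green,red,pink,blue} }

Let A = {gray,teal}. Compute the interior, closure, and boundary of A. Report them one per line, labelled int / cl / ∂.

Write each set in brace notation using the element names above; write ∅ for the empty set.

int(A) = {teal}
cl(A)  = {gray,teal,red}
∂A     = {gray,red}

opens ⊆ A: ∅, {teal}; union → int = {teal}
complement {gold,green,red,pink,blue}; its interior {gold,green,pink,blue}; cl(A) = X∖{gold,green,pink,blue} = {gray,teal,red}
boundary = {gray,teal,red} ∖ {teal} = {gray,red}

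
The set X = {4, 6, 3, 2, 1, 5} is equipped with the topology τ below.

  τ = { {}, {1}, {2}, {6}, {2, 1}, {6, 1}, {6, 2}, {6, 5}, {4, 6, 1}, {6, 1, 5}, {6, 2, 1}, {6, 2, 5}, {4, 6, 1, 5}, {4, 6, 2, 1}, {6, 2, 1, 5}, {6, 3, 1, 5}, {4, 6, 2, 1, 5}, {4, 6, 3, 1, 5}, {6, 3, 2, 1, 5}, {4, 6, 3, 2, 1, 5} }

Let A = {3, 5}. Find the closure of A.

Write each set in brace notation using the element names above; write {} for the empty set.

{3, 5}

X∖A={4, 6, 2, 1}, int(X∖A)={4, 6, 2, 1}, hence cl(A)={3, 5}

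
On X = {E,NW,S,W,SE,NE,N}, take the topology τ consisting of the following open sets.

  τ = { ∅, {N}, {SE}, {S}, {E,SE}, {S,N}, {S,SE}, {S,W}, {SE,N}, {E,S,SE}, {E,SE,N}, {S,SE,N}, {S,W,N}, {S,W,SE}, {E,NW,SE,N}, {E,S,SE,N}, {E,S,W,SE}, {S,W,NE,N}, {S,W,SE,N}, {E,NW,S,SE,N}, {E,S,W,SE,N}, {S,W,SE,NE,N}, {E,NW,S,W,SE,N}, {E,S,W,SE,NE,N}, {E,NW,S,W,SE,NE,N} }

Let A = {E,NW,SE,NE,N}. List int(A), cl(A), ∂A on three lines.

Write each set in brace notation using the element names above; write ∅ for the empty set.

U open, U⊆A: ∅, {N}, {SE}, {SE,N}, {E,SE}, {E,SE,N}, {E,NW,SE,N}. int(A) = ⋃ = {E,NW,SE,N}
X∖A={S,W}, int(X∖A)={S,W}, hence cl(A)={E,NW,SE,NE,N}
∂A: remove int from cl → {NE}

int(A) = {E,NW,SE,N}
cl(A)  = {E,NW,SE,NE,N}
∂A     = {NE}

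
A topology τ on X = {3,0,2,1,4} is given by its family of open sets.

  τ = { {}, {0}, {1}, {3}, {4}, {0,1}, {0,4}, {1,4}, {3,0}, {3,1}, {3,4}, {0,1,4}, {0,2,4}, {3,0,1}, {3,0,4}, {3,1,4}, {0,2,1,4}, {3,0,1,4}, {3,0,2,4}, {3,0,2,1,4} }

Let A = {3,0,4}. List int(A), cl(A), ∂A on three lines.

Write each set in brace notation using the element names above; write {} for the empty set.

opens ⊆ A: {}, {0}, {4}, {3}, {3,4}, {0,4}, {3,0}, {3,0,4}; union → int = {3,0,4}
complement {2,1}; its interior {1}; cl(A) = X∖{1} = {3,0,2,4}
boundary = {3,0,2,4} ∖ {3,0,4} = {2}

int(A) = {3,0,4}
cl(A)  = {3,0,2,4}
∂A     = {2}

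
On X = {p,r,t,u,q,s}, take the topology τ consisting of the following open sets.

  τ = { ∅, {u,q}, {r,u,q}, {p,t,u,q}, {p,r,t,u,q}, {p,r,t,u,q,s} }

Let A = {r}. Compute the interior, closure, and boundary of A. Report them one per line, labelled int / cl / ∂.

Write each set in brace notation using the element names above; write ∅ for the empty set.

opens ⊆ A: ∅; union → int = ∅
complement {p,t,u,q,s}; its interior {p,t,u,q}; cl(A) = X∖{p,t,u,q} = {r,s}
boundary = {r,s} ∖ ∅ = {r,s}

int(A) = ∅
cl(A)  = {r,s}
∂A     = {r,s}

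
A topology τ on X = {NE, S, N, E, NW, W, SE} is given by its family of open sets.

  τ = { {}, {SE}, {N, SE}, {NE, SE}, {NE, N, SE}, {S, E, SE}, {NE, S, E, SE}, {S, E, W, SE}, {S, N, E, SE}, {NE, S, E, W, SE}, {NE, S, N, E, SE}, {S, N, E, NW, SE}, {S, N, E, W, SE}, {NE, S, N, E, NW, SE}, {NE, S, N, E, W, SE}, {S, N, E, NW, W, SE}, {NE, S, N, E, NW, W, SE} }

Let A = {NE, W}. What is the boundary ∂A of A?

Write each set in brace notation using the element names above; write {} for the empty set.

{NE, W}

open subsets of A: {}; so int(A) = {}
closure: X∖int(X∖A) = X∖{S, N, E, NW, SE} = {NE, W}
∂A = {NE, W} minus {} = {NE, W}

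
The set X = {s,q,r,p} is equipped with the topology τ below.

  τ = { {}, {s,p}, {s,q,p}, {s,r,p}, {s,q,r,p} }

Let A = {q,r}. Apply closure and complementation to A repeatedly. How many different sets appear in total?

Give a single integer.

complement {s,p}; its interior {s,p}; cl(A) = X∖{s,p} = {q,r}
With k = closure, c = complement:
  1. A     = {q,r}
  2. cA    = {s,p}
  3. kcA   = {s,q,r,p}
  4. ckcA  = {}
k, c of each give nothing new

4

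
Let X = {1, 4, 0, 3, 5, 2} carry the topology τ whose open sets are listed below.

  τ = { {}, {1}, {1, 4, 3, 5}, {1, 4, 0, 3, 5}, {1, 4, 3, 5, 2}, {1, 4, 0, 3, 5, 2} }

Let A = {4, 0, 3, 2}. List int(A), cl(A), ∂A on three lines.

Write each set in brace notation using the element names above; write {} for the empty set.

U open, U⊆A: {}. int(A) = ⋃ = {}
X∖A={1, 5}, int(X∖A)={1}, hence cl(A)={4, 0, 3, 5, 2}
∂A: remove int from cl → {4, 0, 3, 5, 2}

int(A) = {}
cl(A)  = {4, 0, 3, 5, 2}
∂A     = {4, 0, 3, 5, 2}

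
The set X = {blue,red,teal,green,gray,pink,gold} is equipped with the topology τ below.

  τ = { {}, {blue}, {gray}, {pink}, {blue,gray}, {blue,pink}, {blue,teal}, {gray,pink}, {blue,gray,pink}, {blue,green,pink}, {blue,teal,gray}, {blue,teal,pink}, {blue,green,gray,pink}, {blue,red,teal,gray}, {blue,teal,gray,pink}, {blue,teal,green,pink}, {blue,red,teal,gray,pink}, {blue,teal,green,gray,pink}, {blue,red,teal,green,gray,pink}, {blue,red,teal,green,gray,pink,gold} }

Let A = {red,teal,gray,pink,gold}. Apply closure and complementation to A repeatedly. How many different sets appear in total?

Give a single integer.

8

closure: X∖int(X∖A) = X∖{blue} = {red,teal,green,gray,pink,gold}
Let k=closure and c=complement:
  1. A     = {red,teal,gray,pink,gold}
  2. kA    = {red,teal,green,gray,pink,gold}
  3. cA    = {blue,green}
  4. ckA   = {blue}
  5. kcA   = {blue,red,teal,green,gold}
  6. ckcA  = {gray,pink}
  7. kckcA = {red,green,gray,pink,gold}
  8. ckckcA = {blue,teal}
— saturated at 8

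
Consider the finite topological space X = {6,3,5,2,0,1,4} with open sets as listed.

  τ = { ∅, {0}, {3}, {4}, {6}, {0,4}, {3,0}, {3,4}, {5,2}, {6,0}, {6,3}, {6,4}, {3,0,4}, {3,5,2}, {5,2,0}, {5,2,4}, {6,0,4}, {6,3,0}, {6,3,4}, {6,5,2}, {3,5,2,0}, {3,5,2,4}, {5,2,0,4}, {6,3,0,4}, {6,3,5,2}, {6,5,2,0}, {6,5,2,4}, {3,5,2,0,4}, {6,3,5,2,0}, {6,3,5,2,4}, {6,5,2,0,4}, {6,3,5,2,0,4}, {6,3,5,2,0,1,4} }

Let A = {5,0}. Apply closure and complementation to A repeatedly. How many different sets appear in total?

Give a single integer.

cl via duality: int({6,3,2,1,4}) = {6,3,4}, so X∖{6,3,4} = {5,2,0,1}
Write k for closure, c for complement:
  1. A     = {5,0}
  2. kA    = {5,2,0,1}
  3. cA    = {6,3,2,1,4}
  4. ckA   = {6,3,4}
  5. kcA   = {6,3,5,2,1,4}
  6. kckA  = {6,3,1,4}
  7. ckcA  = {0}
  8. ckckA = {5,2,0}
  9. kckcA = {0,1}
  10. ckckcA = {6,3,5,2,4}
applying k or c yields no new set

10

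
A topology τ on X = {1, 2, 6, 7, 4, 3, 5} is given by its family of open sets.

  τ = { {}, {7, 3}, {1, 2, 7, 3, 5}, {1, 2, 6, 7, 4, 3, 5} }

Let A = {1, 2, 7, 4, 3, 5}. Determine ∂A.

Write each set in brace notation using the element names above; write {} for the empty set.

{6, 4}

opens ⊆ A: {}, {7, 3}, {1, 2, 7, 3, 5}; union → int = {1, 2, 7, 3, 5}
complement {6}; its interior {}; cl(A) = X∖{} = {1, 2, 6, 7, 4, 3, 5}
boundary = {1, 2, 6, 7, 4, 3, 5} ∖ {1, 2, 7, 3, 5} = {6, 4}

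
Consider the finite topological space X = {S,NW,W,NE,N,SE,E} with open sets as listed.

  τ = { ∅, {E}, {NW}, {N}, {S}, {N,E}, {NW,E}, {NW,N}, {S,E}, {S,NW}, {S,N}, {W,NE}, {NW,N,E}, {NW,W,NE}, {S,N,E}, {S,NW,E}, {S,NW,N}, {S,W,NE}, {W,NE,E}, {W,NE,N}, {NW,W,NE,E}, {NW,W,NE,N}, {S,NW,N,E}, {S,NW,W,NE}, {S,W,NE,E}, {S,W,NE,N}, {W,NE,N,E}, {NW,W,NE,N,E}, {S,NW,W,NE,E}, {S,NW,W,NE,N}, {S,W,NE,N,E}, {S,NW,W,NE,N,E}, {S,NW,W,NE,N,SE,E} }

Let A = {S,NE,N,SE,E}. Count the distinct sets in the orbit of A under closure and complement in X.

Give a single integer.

closure: X∖int(X∖A) = X∖{NW} = {S,W,NE,N,SE,E}
Let k=closure and c=complement:
  1. A     = {S,NE,N,SE,E}
  2. kA    = {S,W,NE,N,SE,E}
  3. cA    = {NW,W}
  4. ckA   = {NW}
  5. kcA   = {NW,W,NE,SE}
  6. kckA  = {NW,SE}
  7. ckcA  = {S,N,E}
  8. ckckA = {S,W,NE,N,E}
  9. kckcA = {S,N,SE,E}
  10. ckckcA = {NW,W,NE}
— saturated at 10

10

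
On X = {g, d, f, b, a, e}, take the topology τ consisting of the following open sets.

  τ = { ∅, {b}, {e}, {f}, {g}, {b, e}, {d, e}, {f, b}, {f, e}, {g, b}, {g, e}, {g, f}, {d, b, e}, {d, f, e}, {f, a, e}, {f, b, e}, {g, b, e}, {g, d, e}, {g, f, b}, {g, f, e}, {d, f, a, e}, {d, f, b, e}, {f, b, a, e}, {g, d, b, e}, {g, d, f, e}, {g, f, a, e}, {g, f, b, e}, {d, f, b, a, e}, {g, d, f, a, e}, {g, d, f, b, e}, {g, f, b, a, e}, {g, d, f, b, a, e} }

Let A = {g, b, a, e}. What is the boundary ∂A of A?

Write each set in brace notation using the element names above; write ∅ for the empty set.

{d, a}

open subsets of A: ∅, {e}, {b}, {g}, {g, b}, {g, e}, {b, e}, {g, b, e}; so int(A) = {g, b, e}
closure: X∖int(X∖A) = X∖{f} = {g, d, b, a, e}
∂A = {g, d, b, a, e} minus {g, b, e} = {d, a}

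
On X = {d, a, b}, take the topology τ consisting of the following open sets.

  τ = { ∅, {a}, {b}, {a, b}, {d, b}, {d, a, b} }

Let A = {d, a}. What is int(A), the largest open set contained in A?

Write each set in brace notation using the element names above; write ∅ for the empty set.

{a}

interior: largest open inside A is {a} (from ∅, {a})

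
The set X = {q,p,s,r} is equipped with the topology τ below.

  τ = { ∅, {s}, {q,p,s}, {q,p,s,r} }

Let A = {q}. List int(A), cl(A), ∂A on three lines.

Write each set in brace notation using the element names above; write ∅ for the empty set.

int(A) = ∅
cl(A)  = {q,p,r}
∂A     = {q,p,r}

open subsets of A: ∅; so int(A) = ∅
closure: X∖int(X∖A) = X∖{s} = {q,p,r}
∂A = {q,p,r} minus ∅ = {q,p,r}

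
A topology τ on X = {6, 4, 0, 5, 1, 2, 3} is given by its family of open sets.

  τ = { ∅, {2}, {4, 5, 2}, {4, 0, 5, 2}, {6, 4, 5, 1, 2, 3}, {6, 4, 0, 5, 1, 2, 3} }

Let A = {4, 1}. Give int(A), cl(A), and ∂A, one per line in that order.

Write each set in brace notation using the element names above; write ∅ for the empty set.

interior: largest open inside A is ∅ (from ∅)
cl via duality: int({6, 0, 5, 2, 3}) = {2}, so X∖{2} = {6, 4, 0, 5, 1, 3}
cl∖int = {6, 4, 0, 5, 1, 3}

int(A) = ∅
cl(A)  = {6, 4, 0, 5, 1, 3}
∂A     = {6, 4, 0, 5, 1, 3}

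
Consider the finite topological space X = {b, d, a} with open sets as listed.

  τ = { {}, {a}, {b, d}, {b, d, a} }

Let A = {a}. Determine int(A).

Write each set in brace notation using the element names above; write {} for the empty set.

{a}

U open, U⊆A: {}, {a}. int(A) = ⋃ = {a}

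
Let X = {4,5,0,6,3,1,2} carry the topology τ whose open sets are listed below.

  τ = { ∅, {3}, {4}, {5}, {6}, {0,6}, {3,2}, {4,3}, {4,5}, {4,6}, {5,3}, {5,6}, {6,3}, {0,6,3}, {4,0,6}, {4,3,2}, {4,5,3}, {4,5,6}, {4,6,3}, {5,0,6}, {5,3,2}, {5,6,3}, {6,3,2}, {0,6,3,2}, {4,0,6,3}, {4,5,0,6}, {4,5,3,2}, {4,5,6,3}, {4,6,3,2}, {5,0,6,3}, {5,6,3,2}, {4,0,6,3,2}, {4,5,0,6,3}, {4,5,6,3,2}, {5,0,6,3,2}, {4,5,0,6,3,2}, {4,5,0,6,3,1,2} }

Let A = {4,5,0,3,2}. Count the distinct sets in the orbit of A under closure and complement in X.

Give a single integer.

closure: X∖int(X∖A) = X∖{6} = {4,5,0,3,1,2}
Let k=closure and c=complement:
  1. A     = {4,5,0,3,2}
  2. kA    = {4,5,0,3,1,2}
  3. cA    = {6,1}
  4. ckA   = {6}
  5. kcA   = {0,6,1}
  6. ckcA  = {4,5,3,2}
  7. kckcA = {4,5,3,1,2}
  8. ckckcA = {0,6}
— saturated at 8

8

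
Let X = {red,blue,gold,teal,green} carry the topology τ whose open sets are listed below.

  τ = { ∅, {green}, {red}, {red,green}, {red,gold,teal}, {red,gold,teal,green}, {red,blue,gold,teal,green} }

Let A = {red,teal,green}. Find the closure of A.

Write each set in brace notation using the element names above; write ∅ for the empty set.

closure: X∖int(X∖A) = X∖∅ = {red,blue,gold,teal,green}

{red,blue,gold,teal,green}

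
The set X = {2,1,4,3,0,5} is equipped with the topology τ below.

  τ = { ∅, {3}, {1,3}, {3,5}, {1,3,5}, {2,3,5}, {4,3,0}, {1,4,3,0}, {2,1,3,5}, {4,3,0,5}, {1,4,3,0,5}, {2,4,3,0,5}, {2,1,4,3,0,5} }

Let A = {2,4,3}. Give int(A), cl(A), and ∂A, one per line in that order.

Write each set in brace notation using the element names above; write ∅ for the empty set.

int(A) = {3}
cl(A)  = {2,1,4,3,0,5}
∂A     = {2,1,4,0,5}

opens ⊆ A: ∅, {3}; union → int = {3}
complement {1,0,5}; its interior ∅; cl(A) = X∖∅ = {2,1,4,3,0,5}
boundary = {2,1,4,3,0,5} ∖ {3} = {2,1,4,0,5}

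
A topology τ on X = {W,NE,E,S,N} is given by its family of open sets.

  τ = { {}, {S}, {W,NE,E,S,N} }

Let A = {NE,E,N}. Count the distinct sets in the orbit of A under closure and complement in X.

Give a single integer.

6

X∖A={W,S}, int(X∖A)={S}, hence cl(A)={W,NE,E,N}
Orbit (k=closure, c=complement):
  1. A     = {NE,E,N}
  2. kA    = {W,NE,E,N}
  3. cA    = {W,S}
  4. ckA   = {S}
  5. kcA   = {W,NE,E,S,N}
  6. ckcA  = {}
(closed under both — stop)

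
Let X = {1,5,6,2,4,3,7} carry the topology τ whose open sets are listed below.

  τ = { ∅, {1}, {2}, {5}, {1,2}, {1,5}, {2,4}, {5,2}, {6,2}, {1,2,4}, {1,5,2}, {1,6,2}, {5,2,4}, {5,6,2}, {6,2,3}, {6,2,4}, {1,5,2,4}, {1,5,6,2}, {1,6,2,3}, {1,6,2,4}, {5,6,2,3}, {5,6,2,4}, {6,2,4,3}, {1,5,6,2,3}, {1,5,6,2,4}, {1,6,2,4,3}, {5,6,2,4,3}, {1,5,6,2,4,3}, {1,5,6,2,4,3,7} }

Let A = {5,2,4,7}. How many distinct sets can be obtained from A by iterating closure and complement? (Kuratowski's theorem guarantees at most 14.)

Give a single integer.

8

cl via duality: int({1,6,3}) = {1}, so X∖{1} = {5,6,2,4,3,7}
Write k for closure, c for complement:
  1. A     = {5,2,4,7}
  2. kA    = {5,6,2,4,3,7}
  3. cA    = {1,6,3}
  4. ckA   = {1}
  5. kcA   = {1,6,3,7}
  6. kckA  = {1,7}
  7. ckcA  = {5,2,4}
  8. ckckA = {5,6,2,4,3}
applying k or c yields no new set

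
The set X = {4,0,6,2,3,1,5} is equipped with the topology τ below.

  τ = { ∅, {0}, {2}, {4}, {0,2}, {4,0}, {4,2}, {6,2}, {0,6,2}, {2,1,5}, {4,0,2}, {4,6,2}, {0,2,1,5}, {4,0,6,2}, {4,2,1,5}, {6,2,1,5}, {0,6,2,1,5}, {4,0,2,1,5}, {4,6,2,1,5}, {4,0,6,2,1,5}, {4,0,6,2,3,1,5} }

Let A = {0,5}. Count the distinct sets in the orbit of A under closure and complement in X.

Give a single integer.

complement {4,6,2,3,1}; its interior {4,6,2}; cl(A) = X∖{4,6,2} = {0,3,1,5}
With k = closure, c = complement:
  1. A     = {0,5}
  2. kA    = {0,3,1,5}
  3. cA    = {4,6,2,3,1}
  4. ckA   = {4,6,2}
  5. kcA   = {4,6,2,3,1,5}
  6. ckcA  = {0}
  7. kckcA = {0,3}
  8. ckckcA = {4,6,2,1,5}
k, c of each give nothing new

8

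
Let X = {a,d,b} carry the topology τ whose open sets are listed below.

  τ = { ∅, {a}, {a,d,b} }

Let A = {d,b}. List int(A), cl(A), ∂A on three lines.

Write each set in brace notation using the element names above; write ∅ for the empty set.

int(A) = ∅
cl(A)  = {d,b}
∂A     = {d,b}

opens ⊆ A: ∅; union → int = ∅
complement {a}; its interior {a}; cl(A) = X∖{a} = {d,b}
boundary = {d,b} ∖ ∅ = {d,b}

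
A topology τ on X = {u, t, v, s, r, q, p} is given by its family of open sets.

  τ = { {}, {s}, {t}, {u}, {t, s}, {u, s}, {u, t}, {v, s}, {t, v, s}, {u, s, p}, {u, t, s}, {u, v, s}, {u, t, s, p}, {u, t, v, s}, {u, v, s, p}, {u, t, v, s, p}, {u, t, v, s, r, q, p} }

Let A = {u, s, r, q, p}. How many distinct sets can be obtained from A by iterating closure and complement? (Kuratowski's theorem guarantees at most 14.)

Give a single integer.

cl via duality: int({t, v}) = {t}, so X∖{t} = {u, v, s, r, q, p}
Write k for closure, c for complement:
  1. A     = {u, s, r, q, p}
  2. kA    = {u, v, s, r, q, p}
  3. cA    = {t, v}
  4. ckA   = {t}
  5. kcA   = {t, v, r, q}
  6. kckA  = {t, r, q}
  7. ckcA  = {u, s, p}
  8. ckckA = {u, v, s, p}
applying k or c yields no new set

8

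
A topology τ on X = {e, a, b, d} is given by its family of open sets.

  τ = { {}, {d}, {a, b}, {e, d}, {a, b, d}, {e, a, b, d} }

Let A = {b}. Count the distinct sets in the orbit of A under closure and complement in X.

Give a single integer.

6

X∖A={e, a, d}, int(X∖A)={e, d}, hence cl(A)={a, b}
Orbit (k=closure, c=complement):
  1. A     = {b}
  2. kA    = {a, b}
  3. cA    = {e, a, d}
  4. ckA   = {e, d}
  5. kcA   = {e, a, b, d}
  6. ckcA  = {}
(closed under both — stop)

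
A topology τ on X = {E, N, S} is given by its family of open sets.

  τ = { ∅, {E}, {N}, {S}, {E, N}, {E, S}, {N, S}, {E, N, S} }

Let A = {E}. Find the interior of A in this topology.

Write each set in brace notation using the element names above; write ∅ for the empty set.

U open, U⊆A: ∅, {E}. int(A) = ⋃ = {E}

{E}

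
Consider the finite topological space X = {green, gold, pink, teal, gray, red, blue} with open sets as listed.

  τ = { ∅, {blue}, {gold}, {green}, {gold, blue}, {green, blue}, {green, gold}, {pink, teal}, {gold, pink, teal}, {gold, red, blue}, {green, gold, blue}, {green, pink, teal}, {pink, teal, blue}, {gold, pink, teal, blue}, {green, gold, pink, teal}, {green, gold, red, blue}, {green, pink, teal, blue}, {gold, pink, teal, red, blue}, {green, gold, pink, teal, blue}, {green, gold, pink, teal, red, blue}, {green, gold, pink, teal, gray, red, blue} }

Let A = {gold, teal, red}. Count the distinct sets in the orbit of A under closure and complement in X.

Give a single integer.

10

cl via duality: int({green, pink, gray, blue}) = {green, blue}, so X∖{green, blue} = {gold, pink, teal, gray, red}
Write k for closure, c for complement:
  1. A     = {gold, teal, red}
  2. kA    = {gold, pink, teal, gray, red}
  3. cA    = {green, pink, gray, blue}
  4. ckA   = {green, blue}
  5. kcA   = {green, pink, teal, gray, red, blue}
  6. kckA  = {green, gray, red, blue}
  7. ckcA  = {gold}
  8. ckckA = {gold, pink, teal}
  9. kckcA = {gold, gray, red}
  10. ckckcA = {green, pink, teal, blue}
applying k or c yields no new set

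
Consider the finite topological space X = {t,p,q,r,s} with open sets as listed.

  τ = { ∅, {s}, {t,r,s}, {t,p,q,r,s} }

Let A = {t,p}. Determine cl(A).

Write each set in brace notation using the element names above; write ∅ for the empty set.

{t,p,q,r}

complement {q,r,s}; its interior {s}; cl(A) = X∖{s} = {t,p,q,r}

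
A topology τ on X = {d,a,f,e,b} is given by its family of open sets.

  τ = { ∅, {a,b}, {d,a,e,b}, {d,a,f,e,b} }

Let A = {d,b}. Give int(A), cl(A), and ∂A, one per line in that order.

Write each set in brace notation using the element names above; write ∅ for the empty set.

open subsets of A: ∅; so int(A) = ∅
closure: X∖int(X∖A) = X∖∅ = {d,a,f,e,b}
∂A = {d,a,f,e,b} minus ∅ = {d,a,f,e,b}

int(A) = ∅
cl(A)  = {d,a,f,e,b}
∂A     = {d,a,f,e,b}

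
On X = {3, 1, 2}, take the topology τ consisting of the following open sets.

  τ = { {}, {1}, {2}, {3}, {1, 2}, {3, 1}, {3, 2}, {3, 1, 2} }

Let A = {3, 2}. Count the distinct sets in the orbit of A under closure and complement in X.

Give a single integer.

complement {1}; its interior {1}; cl(A) = X∖{1} = {3, 2}
With k = closure, c = complement:
  1. A     = {3, 2}
  2. cA    = {1}
k, c of each give nothing new

2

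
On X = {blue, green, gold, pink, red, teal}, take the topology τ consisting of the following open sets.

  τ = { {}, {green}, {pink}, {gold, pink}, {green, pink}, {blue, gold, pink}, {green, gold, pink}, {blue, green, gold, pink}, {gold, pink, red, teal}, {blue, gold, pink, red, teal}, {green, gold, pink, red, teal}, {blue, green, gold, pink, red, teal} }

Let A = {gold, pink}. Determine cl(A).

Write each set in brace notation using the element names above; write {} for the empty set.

complement {blue, green, red, teal}; its interior {green}; cl(A) = X∖{green} = {blue, gold, pink, red, teal}

{blue, gold, pink, red, teal}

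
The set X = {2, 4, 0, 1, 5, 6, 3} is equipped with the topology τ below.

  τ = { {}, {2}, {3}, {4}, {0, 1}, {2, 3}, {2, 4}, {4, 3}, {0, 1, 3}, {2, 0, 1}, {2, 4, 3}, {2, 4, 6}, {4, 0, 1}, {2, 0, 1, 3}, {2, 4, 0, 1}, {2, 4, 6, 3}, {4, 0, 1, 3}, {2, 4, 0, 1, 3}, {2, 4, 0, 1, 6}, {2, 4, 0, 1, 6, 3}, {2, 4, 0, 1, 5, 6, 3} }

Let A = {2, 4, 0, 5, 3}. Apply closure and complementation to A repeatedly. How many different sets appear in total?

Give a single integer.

cl via duality: int({1, 6}) = {}, so X∖{} = {2, 4, 0, 1, 5, 6, 3}
Write k for closure, c for complement:
  1. A     = {2, 4, 0, 5, 3}
  2. kA    = {2, 4, 0, 1, 5, 6, 3}
  3. cA    = {1, 6}
  4. ckA   = {}
  5. kcA   = {0, 1, 5, 6}
  6. ckcA  = {2, 4, 3}
  7. kckcA = {2, 4, 5, 6, 3}
  8. ckckcA = {0, 1}
  9. kckckcA = {0, 1, 5}
  10. ckckckcA = {2, 4, 6, 3}
applying k or c yields no new set

10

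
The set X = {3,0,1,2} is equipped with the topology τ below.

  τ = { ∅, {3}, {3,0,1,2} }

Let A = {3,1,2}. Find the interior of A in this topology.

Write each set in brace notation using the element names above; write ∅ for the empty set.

{3}

U open, U⊆A: ∅, {3}. int(A) = ⋃ = {3}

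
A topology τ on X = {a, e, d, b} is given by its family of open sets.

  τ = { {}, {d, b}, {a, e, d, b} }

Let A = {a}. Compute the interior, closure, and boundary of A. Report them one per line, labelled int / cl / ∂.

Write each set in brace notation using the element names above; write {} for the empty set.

opens ⊆ A: {}; union → int = {}
complement {e, d, b}; its interior {d, b}; cl(A) = X∖{d, b} = {a, e}
boundary = {a, e} ∖ {} = {a, e}

int(A) = {}
cl(A)  = {a, e}
∂A     = {a, e}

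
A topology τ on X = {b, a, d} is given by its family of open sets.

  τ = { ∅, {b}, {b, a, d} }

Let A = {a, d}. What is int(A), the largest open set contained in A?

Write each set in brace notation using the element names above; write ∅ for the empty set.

∅

interior: largest open inside A is ∅ (from ∅)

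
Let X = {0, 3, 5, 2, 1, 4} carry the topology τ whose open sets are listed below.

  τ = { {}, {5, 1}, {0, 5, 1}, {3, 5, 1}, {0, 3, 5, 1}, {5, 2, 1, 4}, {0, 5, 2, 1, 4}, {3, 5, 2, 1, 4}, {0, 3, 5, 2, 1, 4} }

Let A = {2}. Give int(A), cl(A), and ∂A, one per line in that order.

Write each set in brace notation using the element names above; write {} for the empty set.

int(A) = {}
cl(A)  = {2, 4}
∂A     = {2, 4}

opens ⊆ A: {}; union → int = {}
complement {0, 3, 5, 1, 4}; its interior {0, 3, 5, 1}; cl(A) = X∖{0, 3, 5, 1} = {2, 4}
boundary = {2, 4} ∖ {} = {2, 4}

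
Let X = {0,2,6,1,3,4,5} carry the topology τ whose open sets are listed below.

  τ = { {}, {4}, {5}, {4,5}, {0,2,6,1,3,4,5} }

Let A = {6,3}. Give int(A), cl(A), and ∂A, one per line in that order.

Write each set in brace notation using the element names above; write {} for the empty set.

open subsets of A: {}; so int(A) = {}
closure: X∖int(X∖A) = X∖{4,5} = {0,2,6,1,3}
∂A = {0,2,6,1,3} minus {} = {0,2,6,1,3}

int(A) = {}
cl(A)  = {0,2,6,1,3}
∂A     = {0,2,6,1,3}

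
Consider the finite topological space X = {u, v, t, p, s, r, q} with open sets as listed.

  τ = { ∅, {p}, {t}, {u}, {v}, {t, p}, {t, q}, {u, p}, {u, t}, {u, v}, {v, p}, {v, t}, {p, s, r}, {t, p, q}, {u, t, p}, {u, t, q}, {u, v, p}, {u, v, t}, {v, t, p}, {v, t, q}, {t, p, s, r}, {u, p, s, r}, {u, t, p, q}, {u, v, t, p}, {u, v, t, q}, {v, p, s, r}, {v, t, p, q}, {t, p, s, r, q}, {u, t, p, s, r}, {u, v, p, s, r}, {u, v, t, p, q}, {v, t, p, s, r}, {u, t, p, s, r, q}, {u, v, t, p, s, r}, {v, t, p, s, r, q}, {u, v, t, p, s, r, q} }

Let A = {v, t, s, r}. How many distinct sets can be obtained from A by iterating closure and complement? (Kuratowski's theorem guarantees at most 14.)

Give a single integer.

8

closure: X∖int(X∖A) = X∖{u, p} = {v, t, s, r, q}
Let k=closure and c=complement:
  1. A     = {v, t, s, r}
  2. kA    = {v, t, s, r, q}
  3. cA    = {u, p, q}
  4. ckA   = {u, p}
  5. kcA   = {u, p, s, r, q}
  6. kckA  = {u, p, s, r}
  7. ckcA  = {v, t}
  8. ckckA = {v, t, q}
— saturated at 8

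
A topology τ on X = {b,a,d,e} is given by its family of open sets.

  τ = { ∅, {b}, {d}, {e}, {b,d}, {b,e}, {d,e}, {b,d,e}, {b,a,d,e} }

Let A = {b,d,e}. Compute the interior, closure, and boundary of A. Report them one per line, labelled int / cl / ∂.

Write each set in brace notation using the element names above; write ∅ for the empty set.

interior: largest open inside A is {b,d,e} (from ∅, {e}, {b}, {d}, {d,e}, {b,e}, {b,d}, {b,d,e})
cl via duality: int({a}) = ∅, so X∖∅ = {b,a,d,e}
cl∖int = {a}

int(A) = {b,d,e}
cl(A)  = {b,a,d,e}
∂A     = {a}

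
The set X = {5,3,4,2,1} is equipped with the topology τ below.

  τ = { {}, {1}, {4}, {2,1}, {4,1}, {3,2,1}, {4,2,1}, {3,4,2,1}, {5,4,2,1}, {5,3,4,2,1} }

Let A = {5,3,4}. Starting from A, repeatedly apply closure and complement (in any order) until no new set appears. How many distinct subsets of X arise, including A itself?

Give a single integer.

X∖A={2,1}, int(X∖A)={2,1}, hence cl(A)={5,3,4}
Orbit (k=closure, c=complement):
  1. A     = {5,3,4}
  2. cA    = {2,1}
  3. kcA   = {5,3,2,1}
  4. ckcA  = {4}
  5. kckcA = {5,4}
  6. ckckcA = {3,2,1}
(closed under both — stop)

6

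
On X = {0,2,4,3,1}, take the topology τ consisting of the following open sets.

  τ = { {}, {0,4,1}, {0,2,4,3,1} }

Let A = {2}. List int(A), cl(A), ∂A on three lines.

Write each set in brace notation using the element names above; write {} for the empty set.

int(A) = {}
cl(A)  = {2,3}
∂A     = {2,3}

U open, U⊆A: {}. int(A) = ⋃ = {}
X∖A={0,4,3,1}, int(X∖A)={0,4,1}, hence cl(A)={2,3}
∂A: remove int from cl → {2,3}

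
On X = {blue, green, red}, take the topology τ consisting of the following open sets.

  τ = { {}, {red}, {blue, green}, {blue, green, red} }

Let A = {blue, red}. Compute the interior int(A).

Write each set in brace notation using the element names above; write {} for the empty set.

interior: largest open inside A is {red} (from {}, {red})

{red}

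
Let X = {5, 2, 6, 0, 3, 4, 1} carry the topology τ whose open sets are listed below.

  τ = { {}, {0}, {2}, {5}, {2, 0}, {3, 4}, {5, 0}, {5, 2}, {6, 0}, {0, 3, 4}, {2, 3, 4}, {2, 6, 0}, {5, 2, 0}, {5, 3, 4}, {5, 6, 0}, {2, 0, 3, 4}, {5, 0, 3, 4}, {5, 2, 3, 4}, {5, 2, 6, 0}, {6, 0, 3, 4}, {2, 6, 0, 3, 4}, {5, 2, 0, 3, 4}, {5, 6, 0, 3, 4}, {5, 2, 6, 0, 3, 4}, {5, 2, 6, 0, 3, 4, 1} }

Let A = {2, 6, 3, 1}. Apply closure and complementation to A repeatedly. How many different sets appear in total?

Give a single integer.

12

cl via duality: int({5, 0, 4}) = {5, 0}, so X∖{5, 0} = {2, 6, 3, 4, 1}
Write k for closure, c for complement:
  1. A     = {2, 6, 3, 1}
  2. kA    = {2, 6, 3, 4, 1}
  3. cA    = {5, 0, 4}
  4. ckA   = {5, 0}
  5. kcA   = {5, 6, 0, 3, 4, 1}
  6. kckA  = {5, 6, 0, 1}
  7. ckcA  = {2}
  8. ckckA = {2, 3, 4}
  9. kckcA = {2, 1}
  10. kckckA = {2, 3, 4, 1}
  11. ckckcA = {5, 6, 0, 3, 4}
  12. ckckckA = {5, 6, 0}
applying k or c yields no new set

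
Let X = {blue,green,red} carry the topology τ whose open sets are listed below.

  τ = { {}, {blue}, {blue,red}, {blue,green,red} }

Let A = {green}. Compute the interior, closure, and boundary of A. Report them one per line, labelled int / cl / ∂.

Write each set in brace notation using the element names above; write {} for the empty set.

opens ⊆ A: {}; union → int = {}
complement {blue,red}; its interior {blue,red}; cl(A) = X∖{blue,red} = {green}
boundary = {green} ∖ {} = {green}

int(A) = {}
cl(A)  = {green}
∂A     = {green}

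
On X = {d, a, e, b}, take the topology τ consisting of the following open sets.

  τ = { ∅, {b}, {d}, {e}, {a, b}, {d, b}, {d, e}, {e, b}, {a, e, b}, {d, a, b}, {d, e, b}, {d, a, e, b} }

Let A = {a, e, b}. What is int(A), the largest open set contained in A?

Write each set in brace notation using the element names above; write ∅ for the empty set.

opens ⊆ A: ∅, {e}, {b}, {a, b}, {e, b}, {a, e, b}; union → int = {a, e, b}

{a, e, b}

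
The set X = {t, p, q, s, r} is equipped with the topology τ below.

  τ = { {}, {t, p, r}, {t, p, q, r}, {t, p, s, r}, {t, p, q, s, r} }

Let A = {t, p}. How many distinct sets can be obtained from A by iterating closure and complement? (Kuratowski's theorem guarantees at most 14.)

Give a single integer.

4

complement {q, s, r}; its interior {}; cl(A) = X∖{} = {t, p, q, s, r}
With k = closure, c = complement:
  1. A     = {t, p}
  2. kA    = {t, p, q, s, r}
  3. cA    = {q, s, r}
  4. ckA   = {}
k, c of each give nothing new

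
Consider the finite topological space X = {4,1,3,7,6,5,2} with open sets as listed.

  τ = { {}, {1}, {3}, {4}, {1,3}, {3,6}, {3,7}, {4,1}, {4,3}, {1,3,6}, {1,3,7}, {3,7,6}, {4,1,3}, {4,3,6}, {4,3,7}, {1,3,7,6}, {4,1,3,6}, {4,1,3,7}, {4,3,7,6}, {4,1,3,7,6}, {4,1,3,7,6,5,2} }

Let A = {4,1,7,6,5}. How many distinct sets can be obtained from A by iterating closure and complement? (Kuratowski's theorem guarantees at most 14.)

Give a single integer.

8

closure: X∖int(X∖A) = X∖{3} = {4,1,7,6,5,2}
Let k=closure and c=complement:
  1. A     = {4,1,7,6,5}
  2. kA    = {4,1,7,6,5,2}
  3. cA    = {3,2}
  4. ckA   = {3}
  5. kcA   = {3,7,6,5,2}
  6. ckcA  = {4,1}
  7. kckcA = {4,1,5,2}
  8. ckckcA = {3,7,6}
— saturated at 8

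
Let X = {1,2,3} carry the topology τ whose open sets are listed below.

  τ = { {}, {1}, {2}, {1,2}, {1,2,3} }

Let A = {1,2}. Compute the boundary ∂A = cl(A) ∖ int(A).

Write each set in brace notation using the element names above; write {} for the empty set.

{3}

open subsets of A: {}, {2}, {1}, {1,2}; so int(A) = {1,2}
closure: X∖int(X∖A) = X∖{} = {1,2,3}
∂A = {1,2,3} minus {1,2} = {3}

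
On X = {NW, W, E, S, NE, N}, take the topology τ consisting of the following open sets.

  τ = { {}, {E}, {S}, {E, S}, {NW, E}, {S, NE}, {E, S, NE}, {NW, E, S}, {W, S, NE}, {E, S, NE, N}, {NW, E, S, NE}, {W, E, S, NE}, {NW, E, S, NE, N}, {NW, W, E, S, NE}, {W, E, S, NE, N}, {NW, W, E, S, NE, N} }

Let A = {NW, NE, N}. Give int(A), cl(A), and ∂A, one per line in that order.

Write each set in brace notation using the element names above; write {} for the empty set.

U open, U⊆A: {}. int(A) = ⋃ = {}
X∖A={W, E, S}, int(X∖A)={E, S}, hence cl(A)={NW, W, NE, N}
∂A: remove int from cl → {NW, W, NE, N}

int(A) = {}
cl(A)  = {NW, W, NE, N}
∂A     = {NW, W, NE, N}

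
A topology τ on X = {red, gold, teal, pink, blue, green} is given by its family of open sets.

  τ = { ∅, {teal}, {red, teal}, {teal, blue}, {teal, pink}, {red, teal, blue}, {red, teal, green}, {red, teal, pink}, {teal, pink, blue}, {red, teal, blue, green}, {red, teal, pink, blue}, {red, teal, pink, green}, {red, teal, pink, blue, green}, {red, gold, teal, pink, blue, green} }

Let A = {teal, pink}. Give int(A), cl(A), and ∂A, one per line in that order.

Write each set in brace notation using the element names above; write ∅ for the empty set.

int(A) = {teal, pink}
cl(A)  = {red, gold, teal, pink, blue, green}
∂A     = {red, gold, blue, green}

U open, U⊆A: ∅, {teal}, {teal, pink}. int(A) = ⋃ = {teal, pink}
X∖A={red, gold, blue, green}, int(X∖A)=∅, hence cl(A)={red, gold, teal, pink, blue, green}
∂A: remove int from cl → {red, gold, blue, green}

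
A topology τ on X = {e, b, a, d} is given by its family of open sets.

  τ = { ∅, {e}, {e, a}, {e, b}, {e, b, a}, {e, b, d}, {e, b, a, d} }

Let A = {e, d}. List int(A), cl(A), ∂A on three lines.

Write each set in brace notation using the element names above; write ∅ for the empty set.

open subsets of A: ∅, {e}; so int(A) = {e}
closure: X∖int(X∖A) = X∖∅ = {e, b, a, d}
∂A = {e, b, a, d} minus {e} = {b, a, d}

int(A) = {e}
cl(A)  = {e, b, a, d}
∂A     = {b, a, d}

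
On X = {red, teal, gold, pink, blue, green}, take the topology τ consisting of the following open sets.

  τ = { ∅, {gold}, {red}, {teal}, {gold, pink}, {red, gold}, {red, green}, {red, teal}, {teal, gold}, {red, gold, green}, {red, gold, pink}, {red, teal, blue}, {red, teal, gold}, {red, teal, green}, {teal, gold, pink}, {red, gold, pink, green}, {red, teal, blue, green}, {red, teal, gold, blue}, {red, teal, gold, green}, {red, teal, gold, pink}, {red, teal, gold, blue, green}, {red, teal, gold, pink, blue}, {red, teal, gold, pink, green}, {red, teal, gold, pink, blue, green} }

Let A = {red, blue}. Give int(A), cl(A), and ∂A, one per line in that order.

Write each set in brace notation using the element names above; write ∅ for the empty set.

int(A) = {red}
cl(A)  = {red, blue, green}
∂A     = {blue, green}

U open, U⊆A: ∅, {red}. int(A) = ⋃ = {red}
X∖A={teal, gold, pink, green}, int(X∖A)={teal, gold, pink}, hence cl(A)={red, blue, green}
∂A: remove int from cl → {blue, green}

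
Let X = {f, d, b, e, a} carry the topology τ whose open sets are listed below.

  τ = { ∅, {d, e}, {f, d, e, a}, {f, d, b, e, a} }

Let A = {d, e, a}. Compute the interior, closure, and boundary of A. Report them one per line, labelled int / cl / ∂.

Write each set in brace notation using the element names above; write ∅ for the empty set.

interior: largest open inside A is {d, e} (from ∅, {d, e})
cl via duality: int({f, b}) = ∅, so X∖∅ = {f, d, b, e, a}
cl∖int = {f, b, a}

int(A) = {d, e}
cl(A)  = {f, d, b, e, a}
∂A     = {f, b, a}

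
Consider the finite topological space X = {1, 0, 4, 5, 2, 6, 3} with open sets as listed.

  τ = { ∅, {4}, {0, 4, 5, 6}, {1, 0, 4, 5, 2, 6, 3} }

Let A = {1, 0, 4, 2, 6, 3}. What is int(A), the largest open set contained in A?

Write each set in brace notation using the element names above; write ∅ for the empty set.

{4}

U open, U⊆A: ∅, {4}. int(A) = ⋃ = {4}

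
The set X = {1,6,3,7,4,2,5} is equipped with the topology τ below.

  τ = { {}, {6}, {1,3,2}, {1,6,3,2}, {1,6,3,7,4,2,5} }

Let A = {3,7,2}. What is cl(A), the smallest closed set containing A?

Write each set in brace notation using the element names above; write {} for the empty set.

cl via duality: int({1,6,4,5}) = {6}, so X∖{6} = {1,3,7,4,2,5}

{1,3,7,4,2,5}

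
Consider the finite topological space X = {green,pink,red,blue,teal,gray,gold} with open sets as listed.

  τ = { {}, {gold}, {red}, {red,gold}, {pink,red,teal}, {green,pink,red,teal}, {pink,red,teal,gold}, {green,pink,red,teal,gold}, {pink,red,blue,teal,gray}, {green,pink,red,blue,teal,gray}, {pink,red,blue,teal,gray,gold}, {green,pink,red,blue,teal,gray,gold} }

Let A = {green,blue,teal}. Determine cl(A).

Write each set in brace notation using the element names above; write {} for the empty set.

{green,pink,blue,teal,gray}

X∖A={pink,red,gray,gold}, int(X∖A)={red,gold}, hence cl(A)={green,pink,blue,teal,gray}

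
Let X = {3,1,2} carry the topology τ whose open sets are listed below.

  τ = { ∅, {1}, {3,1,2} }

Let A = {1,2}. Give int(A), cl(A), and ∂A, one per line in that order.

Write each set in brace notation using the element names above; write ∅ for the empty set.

opens ⊆ A: ∅, {1}; union → int = {1}
complement {3}; its interior ∅; cl(A) = X∖∅ = {3,1,2}
boundary = {3,1,2} ∖ {1} = {3,2}

int(A) = {1}
cl(A)  = {3,1,2}
∂A     = {3,2}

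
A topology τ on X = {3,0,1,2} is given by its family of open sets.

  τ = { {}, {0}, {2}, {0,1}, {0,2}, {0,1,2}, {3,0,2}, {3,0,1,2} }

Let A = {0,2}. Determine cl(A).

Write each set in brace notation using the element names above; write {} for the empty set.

X∖A={3,1}, int(X∖A)={}, hence cl(A)={3,0,1,2}

{3,0,1,2}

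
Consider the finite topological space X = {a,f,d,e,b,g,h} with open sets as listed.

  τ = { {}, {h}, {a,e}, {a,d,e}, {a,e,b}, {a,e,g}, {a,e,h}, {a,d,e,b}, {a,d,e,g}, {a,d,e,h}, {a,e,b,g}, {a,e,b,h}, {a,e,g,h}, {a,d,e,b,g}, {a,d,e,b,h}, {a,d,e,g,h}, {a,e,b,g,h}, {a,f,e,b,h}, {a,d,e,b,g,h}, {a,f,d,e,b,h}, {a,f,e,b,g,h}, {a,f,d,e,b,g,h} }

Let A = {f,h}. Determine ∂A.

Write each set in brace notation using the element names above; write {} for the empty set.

interior: largest open inside A is {h} (from {}, {h})
cl via duality: int({a,d,e,b,g}) = {a,d,e,b,g}, so X∖{a,d,e,b,g} = {f,h}
cl∖int = {f}

{f}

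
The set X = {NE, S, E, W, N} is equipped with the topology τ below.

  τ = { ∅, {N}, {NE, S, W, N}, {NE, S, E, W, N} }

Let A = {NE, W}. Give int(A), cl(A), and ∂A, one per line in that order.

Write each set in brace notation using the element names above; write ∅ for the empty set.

open subsets of A: ∅; so int(A) = ∅
closure: X∖int(X∖A) = X∖{N} = {NE, S, E, W}
∂A = {NE, S, E, W} minus ∅ = {NE, S, E, W}

int(A) = ∅
cl(A)  = {NE, S, E, W}
∂A     = {NE, S, E, W}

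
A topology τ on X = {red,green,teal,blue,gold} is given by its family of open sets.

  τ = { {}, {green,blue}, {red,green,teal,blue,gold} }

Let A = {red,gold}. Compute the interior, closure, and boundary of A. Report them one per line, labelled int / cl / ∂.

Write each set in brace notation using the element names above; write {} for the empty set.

open subsets of A: {}; so int(A) = {}
closure: X∖int(X∖A) = X∖{green,blue} = {red,teal,gold}
∂A = {red,teal,gold} minus {} = {red,teal,gold}

int(A) = {}
cl(A)  = {red,teal,gold}
∂A     = {red,teal,gold}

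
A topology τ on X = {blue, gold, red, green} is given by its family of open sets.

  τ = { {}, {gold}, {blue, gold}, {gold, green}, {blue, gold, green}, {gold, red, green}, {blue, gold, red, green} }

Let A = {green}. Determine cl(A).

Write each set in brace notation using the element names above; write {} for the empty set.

complement {blue, gold, red}; its interior {blue, gold}; cl(A) = X∖{blue, gold} = {red, green}

{red, green}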